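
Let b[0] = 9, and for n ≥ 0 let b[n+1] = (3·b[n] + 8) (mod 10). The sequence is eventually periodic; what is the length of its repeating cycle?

4

Computing terms: b[0] = 9, b[1] = 5, b[2] = 3, b[3] = 7, b[4] = 9.
Since b[4] = b[0] = 9, the sequence is periodic with period 4.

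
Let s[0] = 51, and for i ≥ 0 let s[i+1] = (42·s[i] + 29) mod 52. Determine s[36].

51

Listing terms: s[0] = 51, s[1] = 39, s[2] = 3, s[3] = 51.
Since s[3] = s[0] = 51, the sequence is periodic with period 3.
(36 - 0) mod 3 = 0, so s[36] = s[0] = 51.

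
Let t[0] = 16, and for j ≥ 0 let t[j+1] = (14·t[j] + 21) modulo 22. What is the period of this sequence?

Computing terms: t[0] = 16,  t[1] = 3,  t[2] = 19,  t[3] = 1,  t[4] = 13,  t[5] = 5,  t[6] = 3.
Since t[6] = t[1] = 3, the sequence is eventually periodic: after a pre-period of length 1 it cycles with period 5.

5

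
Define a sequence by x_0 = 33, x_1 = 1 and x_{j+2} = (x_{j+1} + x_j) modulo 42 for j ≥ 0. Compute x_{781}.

29

We have x_0 = 33, x_1 = 1, x_2 = 34, x_3 = 35, x_4 = 27, x_5 = 20, x_6 = 5, x_7 = 25, x_8 = 30, x_9 = 13, x_{10} = 1, x_{11} = 14, x_{12} = 15, x_{13} = 29, x_{14} = 2, x_{15} = 31, x_{16} = 33, x_{17} = 22, x_{18} = 13, x_{19} = 35, x_{20} = 6, x_{21} = 41, x_{22} = 5, x_{23} = 4, x_{24} = 9, x_{25} = 13, x_{26} = 22, x_{27} = 35, x_{28} = 15, x_{29} = 8, x_{30} = 23, x_{31} = 31, x_{32} = 12, x_{33} = 1, x_{34} = 13, x_{35} = 14, x_{36} = 27, x_{37} = 41, x_{38} = 26, x_{39} = 25, x_{40} = 9, x_{41} = 34, x_{42} = 1, x_{43} = 35, x_{44} = 36, x_{45} = 29, x_{46} = 23, x_{47} = 10, x_{48} = 33, x_{49} = 1.
Since (x_{48}, x_{49}) = (x_0, x_1) = (33, 1) (two consecutive terms determine the rest), the sequence is periodic with period 48.
(781 - 0) mod 48 = 13, so x_{781} = x_{13} = 29.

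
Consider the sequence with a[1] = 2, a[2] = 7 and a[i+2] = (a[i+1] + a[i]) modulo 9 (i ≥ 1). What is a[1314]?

4

a[1] = 2, a[2] = 7, a[3] = 0, a[4] = 7, a[5] = 7, a[6] = 5, a[7] = 3, a[8] = 8, a[9] = 2, a[10] = 1, a[11] = 3, a[12] = 4, a[13] = 7, a[14] = 2, a[15] = 0, a[16] = 2, a[17] = 2, a[18] = 4, a[19] = 6, a[20] = 1, a[21] = 7, a[22] = 8, a[23] = 6, a[24] = 5, a[25] = 2, a[26] = 7.
The sequence repeats with period 24.
(1314 - 1) mod 24 = 17, so a[1314] = a[18] = 4.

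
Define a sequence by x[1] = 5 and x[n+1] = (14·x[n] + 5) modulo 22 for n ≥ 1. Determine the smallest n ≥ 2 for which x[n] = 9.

x[1] = 5, x[2] = 9, x[3] = 21, x[4] = 13, x[5] = 11, x[6] = 5.
The sequence repeats with period 5.
The value 9 first appears (with n ≥ 2) at x[2].

2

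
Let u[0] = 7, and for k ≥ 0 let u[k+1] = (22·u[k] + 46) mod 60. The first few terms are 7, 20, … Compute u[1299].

Listing terms: u[0] = 7; u[1] = 20; u[2] = 6; u[3] = 58; u[4] = 2; u[5] = 30; u[6] = 46; u[7] = 38; u[8] = 42; u[9] = 10; u[10] = 26; u[11] = 18; u[12] = 22; u[13] = 50; u[14] = 6.
Since u[14] = u[2] = 6, the sequence is eventually periodic: after a pre-period of length 2 it cycles with period 12.
For k ≥ 2, u[k] depends only on (k - 2) mod 12. (1299 - 2) mod 12 = 1, so u[1299] = u[3] = 58.

58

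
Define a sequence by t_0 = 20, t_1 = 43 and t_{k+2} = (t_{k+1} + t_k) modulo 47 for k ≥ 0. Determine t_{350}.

44

Listing terms: t_0 = 20,  t_1 = 43,  t_2 = 16,  t_3 = 12,  t_4 = 28,  t_5 = 40,  t_6 = 21,  t_7 = 14,  t_8 = 35,  t_9 = 2,  t_{10} = 37,  t_{11} = 39,  t_{12} = 29,  t_{13} = 21,  t_{14} = 3,  t_{15} = 24,  t_{16} = 27,  t_{17} = 4,  t_{18} = 31,  t_{19} = 35,  t_{20} = 19,  t_{21} = 7,  t_{22} = 26,  t_{23} = 33,  t_{24} = 12,  t_{25} = 45,  t_{26} = 10,  t_{27} = 8,  t_{28} = 18,  t_{29} = 26,  t_{30} = 44,  t_{31} = 23,  t_{32} = 20,  t_{33} = 43.
Since (t_{32}, t_{33}) = (t_0, t_1) = (20, 43) (two consecutive terms determine the rest), the sequence is periodic with period 32.
(350 - 0) mod 32 = 30, so t_{350} = t_{30} = 44.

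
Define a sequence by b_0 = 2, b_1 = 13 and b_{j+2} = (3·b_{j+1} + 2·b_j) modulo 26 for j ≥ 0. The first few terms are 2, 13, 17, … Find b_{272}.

19

b_0 = 2, b_1 = 13, b_2 = 17, b_3 = 25, b_4 = 5, b_5 = 13, b_6 = 23, b_7 = 17, b_8 = 19, b_9 = 13, b_{10} = 25, b_{11} = 23, b_{12} = 15, b_{13} = 13, b_{14} = 17.
Since (b_{13}, b_{14}) = (b_1, b_2) = (13, 17) (two consecutive terms determine the rest), the sequence is eventually periodic: after a pre-period of length 1 it cycles with period 12.
For j ≥ 1, b_j depends only on (j - 1) mod 12. (272 - 1) mod 12 = 7, so b_{272} = b_8 = 19.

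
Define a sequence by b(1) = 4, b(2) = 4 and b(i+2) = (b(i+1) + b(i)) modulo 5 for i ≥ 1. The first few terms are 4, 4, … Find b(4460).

0

Computing terms: b(1) = 4; b(2) = 4; b(3) = 3; b(4) = 2; b(5) = 0; b(6) = 2; b(7) = 2; b(8) = 4; b(9) = 1; b(10) = 0; b(11) = 1; b(12) = 1; b(13) = 2; b(14) = 3; b(15) = 0; b(16) = 3; b(17) = 3; b(18) = 1; b(19) = 4; b(20) = 0; b(21) = 4; b(22) = 4.
The sequence repeats with period 20.
(4460 - 1) mod 20 = 19, so b(4460) = b(20) = 0.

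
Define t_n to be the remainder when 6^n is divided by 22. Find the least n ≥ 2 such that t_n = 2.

Computing terms: t_1 = 6,  t_2 = 14,  t_3 = 18,  t_4 = 20,  t_5 = 10,  t_6 = 16,  t_7 = 8,  t_8 = 4,  t_9 = 2,  t_{10} = 12,  t_{11} = 6.
The sequence repeats with period 10.
The value 2 first appears (with n ≥ 2) at t_9.

9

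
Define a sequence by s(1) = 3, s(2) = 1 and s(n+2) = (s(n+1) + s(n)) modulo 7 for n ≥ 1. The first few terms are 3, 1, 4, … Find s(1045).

2

We have s(1) = 3,  s(2) = 1,  s(3) = 4,  s(4) = 5,  s(5) = 2,  s(6) = 0,  s(7) = 2,  s(8) = 2,  s(9) = 4,  s(10) = 6,  s(11) = 3,  s(12) = 2,  s(13) = 5,  s(14) = 0,  s(15) = 5,  s(16) = 5,  s(17) = 3,  s(18) = 1.
The sequence repeats with period 16.
So s(1045) = s(1 + ((1045-1) mod 16)) = s(5) = 2.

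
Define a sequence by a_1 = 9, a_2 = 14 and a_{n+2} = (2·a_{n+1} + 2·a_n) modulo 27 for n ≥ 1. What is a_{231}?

Listing terms: a_1 = 9; a_2 = 14; a_3 = 19; a_4 = 12; a_5 = 8; a_6 = 13; a_7 = 15; a_8 = 2; a_9 = 7; a_{10} = 18; a_{11} = 23; a_{12} = 1; a_{13} = 21; a_{14} = 17; a_{15} = 22; a_{16} = 24; a_{17} = 11; a_{18} = 16; a_{19} = 0; a_{20} = 5; a_{21} = 10; a_{22} = 3; a_{23} = 26; a_{24} = 4; a_{25} = 6; a_{26} = 20; a_{27} = 25; a_{28} = 9; a_{29} = 14.
The sequence repeats with period 27.
So a_{231} = a_{1 + ((231-1) mod 27)} = a_{15} = 22.

22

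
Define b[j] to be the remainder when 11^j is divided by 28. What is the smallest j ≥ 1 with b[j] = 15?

Listing terms: b[0] = 1,  b[1] = 11,  b[2] = 9,  b[3] = 15,  b[4] = 25,  b[5] = 23,  b[6] = 1.
Since b[6] = b[0] = 1, the sequence is periodic with period 6.
The value 15 first appears (with j ≥ 1) at b[3].

3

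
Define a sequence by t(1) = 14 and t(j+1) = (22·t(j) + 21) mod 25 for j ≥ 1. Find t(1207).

9

Computing terms: t(1) = 14,  t(2) = 4,  t(3) = 9,  t(4) = 19,  t(5) = 14.
Since t(5) = t(1) = 14, the sequence is periodic with period 4.
So t(1207) = t(1 + ((1207-1) mod 4)) = t(3) = 9.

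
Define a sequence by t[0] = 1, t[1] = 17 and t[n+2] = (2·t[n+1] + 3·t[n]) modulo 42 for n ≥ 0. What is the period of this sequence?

6

Computing terms: t[0] = 1,  t[1] = 17,  t[2] = 37,  t[3] = 41,  t[4] = 25,  t[5] = 5,  t[6] = 1,  t[7] = 17.
The sequence repeats with period 6.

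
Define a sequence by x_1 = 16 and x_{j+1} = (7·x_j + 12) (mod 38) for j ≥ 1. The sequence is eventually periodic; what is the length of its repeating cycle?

3

We have x_1 = 16, x_2 = 10, x_3 = 6, x_4 = 16.
Since x_4 = x_1 = 16, the sequence is periodic with period 3.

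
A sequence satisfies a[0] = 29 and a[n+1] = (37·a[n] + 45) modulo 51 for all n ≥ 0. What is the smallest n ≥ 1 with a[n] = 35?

4

We have a[0] = 29, a[1] = 47, a[2] = 50, a[3] = 8, a[4] = 35, a[5] = 14, a[6] = 2, a[7] = 17, a[8] = 11, a[9] = 44, a[10] = 41, a[11] = 32, a[12] = 5, a[13] = 26, a[14] = 38, a[15] = 23, a[16] = 29.
The sequence repeats with period 16.
The value 35 first appears (with n ≥ 1) at a[4].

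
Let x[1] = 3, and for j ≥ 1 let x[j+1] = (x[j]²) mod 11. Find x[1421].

3

Computing terms: x[1] = 3,  x[2] = 9,  x[3] = 4,  x[4] = 5,  x[5] = 3.
The sequence repeats with period 4.
(1421 - 1) mod 4 = 0, so x[1421] = x[1] = 3.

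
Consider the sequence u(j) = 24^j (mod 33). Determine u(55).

Listing terms: u(1) = 24; u(2) = 15; u(3) = 30; u(4) = 27; u(5) = 21; u(6) = 9; u(7) = 18; u(8) = 3; u(9) = 6; u(10) = 12; u(11) = 24.
Since u(11) = u(1) = 24, the sequence is periodic with period 10.
So u(55) = u(1 + ((55-1) mod 10)) = u(5) = 21.

21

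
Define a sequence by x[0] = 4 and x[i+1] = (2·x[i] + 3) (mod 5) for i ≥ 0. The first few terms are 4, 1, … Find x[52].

4

Computing terms: x[0] = 4; x[1] = 1; x[2] = 0; x[3] = 3; x[4] = 4.
The sequence repeats with period 4.
(52 - 0) mod 4 = 0, so x[52] = x[0] = 4.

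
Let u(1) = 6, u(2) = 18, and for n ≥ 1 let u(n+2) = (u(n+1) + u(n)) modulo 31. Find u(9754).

11

We have u(1) = 6, u(2) = 18, u(3) = 24, u(4) = 11, u(5) = 4, u(6) = 15, u(7) = 19, u(8) = 3, u(9) = 22, u(10) = 25, u(11) = 16, u(12) = 10, u(13) = 26, u(14) = 5, u(15) = 0, u(16) = 5, u(17) = 5, u(18) = 10, u(19) = 15, u(20) = 25, u(21) = 9, u(22) = 3, u(23) = 12, u(24) = 15, u(25) = 27, u(26) = 11, u(27) = 7, u(28) = 18, u(29) = 25, u(30) = 12, u(31) = 6, u(32) = 18.
Since (u(31), u(32)) = (u(1), u(2)) = (6, 18) (two consecutive terms determine the rest), the sequence is periodic with period 30.
So u(9754) = u(1 + ((9754-1) mod 30)) = u(4) = 11.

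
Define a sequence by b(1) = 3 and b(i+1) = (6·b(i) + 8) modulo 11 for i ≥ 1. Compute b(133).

b(1) = 3; b(2) = 4; b(3) = 10; b(4) = 2; b(5) = 9; b(6) = 7; b(7) = 6; b(8) = 0; b(9) = 8; b(10) = 1; b(11) = 3.
The sequence repeats with period 10.
So b(133) = b(1 + ((133-1) mod 10)) = b(3) = 10.

10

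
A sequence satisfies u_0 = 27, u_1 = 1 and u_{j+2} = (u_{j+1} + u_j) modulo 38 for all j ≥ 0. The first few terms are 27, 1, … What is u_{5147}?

12

Computing terms: u_0 = 27; u_1 = 1; u_2 = 28; u_3 = 29; u_4 = 19; u_5 = 10; u_6 = 29; u_7 = 1; u_8 = 30; u_9 = 31; u_{10} = 23; u_{11} = 16; u_{12} = 1; u_{13} = 17; u_{14} = 18; u_{15} = 35; u_{16} = 15; u_{17} = 12; u_{18} = 27; u_{19} = 1.
The sequence repeats with period 18.
So u_{5147} = u_{0 + ((5147-0) mod 18)} = u_{17} = 12.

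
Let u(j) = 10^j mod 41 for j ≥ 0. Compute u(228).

Computing terms: u(0) = 1; u(1) = 10; u(2) = 18; u(3) = 16; u(4) = 37; u(5) = 1.
The sequence repeats with period 5.
(228 - 0) mod 5 = 3, so u(228) = u(3) = 16.

16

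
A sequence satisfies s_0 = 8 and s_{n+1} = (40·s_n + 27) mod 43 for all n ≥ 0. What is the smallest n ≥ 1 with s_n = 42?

We have s_0 = 8, s_1 = 3, s_2 = 18, s_3 = 16, s_4 = 22, s_5 = 4, s_6 = 15, s_7 = 25, s_8 = 38, s_9 = 42, s_{10} = 30, s_{11} = 23, s_{12} = 1, s_{13} = 24, s_{14} = 41, s_{15} = 33, s_{16} = 14, s_{17} = 28, s_{18} = 29, s_{19} = 26, s_{20} = 35, s_{21} = 8.
Since s_{21} = s_0 = 8, the sequence is periodic with period 21.
The value 42 first appears (with n ≥ 1) at s_9.

9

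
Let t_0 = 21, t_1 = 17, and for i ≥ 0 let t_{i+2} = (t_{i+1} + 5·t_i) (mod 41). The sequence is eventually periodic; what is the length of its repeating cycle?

We have t_0 = 21,  t_1 = 17,  t_2 = 40,  t_3 = 2,  t_4 = 38,  t_5 = 7,  t_6 = 33,  t_7 = 27,  t_8 = 28,  t_9 = 40,  t_{10} = 16,  t_{11} = 11,  t_{12} = 9,  t_{13} = 23,  t_{14} = 27,  t_{15} = 19,  t_{16} = 31,  t_{17} = 3,  t_{18} = 35,  t_{19} = 9,  t_{20} = 20,  t_{21} = 24,  t_{22} = 1,  t_{23} = 39,  t_{24} = 3,  t_{25} = 34,  t_{26} = 8,  t_{27} = 14,  t_{28} = 13,  t_{29} = 1,  t_{30} = 25,  t_{31} = 30,  t_{32} = 32,  t_{33} = 18,  t_{34} = 14,  t_{35} = 22,  t_{36} = 10,  t_{37} = 38,  t_{38} = 6,  t_{39} = 32,  t_{40} = 21,  t_{41} = 17.
Since (t_{40}, t_{41}) = (t_0, t_1) = (21, 17) (two consecutive terms determine the rest), the sequence is periodic with period 40.

40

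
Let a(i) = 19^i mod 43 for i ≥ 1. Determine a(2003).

28

Listing terms: a(1) = 19, a(2) = 17, a(3) = 22, a(4) = 31, a(5) = 30, a(6) = 11, a(7) = 37, a(8) = 15, a(9) = 27, a(10) = 40, a(11) = 29, a(12) = 35, a(13) = 20, a(14) = 36, a(15) = 39, a(16) = 10, a(17) = 18, a(18) = 41, a(19) = 5, a(20) = 9, a(21) = 42, a(22) = 24, a(23) = 26, a(24) = 21, a(25) = 12, a(26) = 13, a(27) = 32, a(28) = 6, a(29) = 28, a(30) = 16, a(31) = 3, a(32) = 14, a(33) = 8, a(34) = 23, a(35) = 7, a(36) = 4, a(37) = 33, a(38) = 25, a(39) = 2, a(40) = 38, a(41) = 34, a(42) = 1, a(43) = 19.
Since a(43) = a(1) = 19, the sequence is periodic with period 42.
So a(2003) = a(1 + ((2003-1) mod 42)) = a(29) = 28.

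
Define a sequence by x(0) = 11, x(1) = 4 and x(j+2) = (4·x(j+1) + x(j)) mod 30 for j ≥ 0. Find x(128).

Computing terms: x(0) = 11, x(1) = 4, x(2) = 27, x(3) = 22, x(4) = 25, x(5) = 2, x(6) = 3, x(7) = 14, x(8) = 29, x(9) = 10, x(10) = 9, x(11) = 16, x(12) = 13, x(13) = 8, x(14) = 15, x(15) = 8, x(16) = 17, x(17) = 16, x(18) = 21, x(19) = 10, x(20) = 1, x(21) = 14, x(22) = 27, x(23) = 2, x(24) = 5, x(25) = 22, x(26) = 3, x(27) = 4, x(28) = 19, x(29) = 20, x(30) = 9, x(31) = 26, x(32) = 23, x(33) = 28, x(34) = 15, x(35) = 28, x(36) = 7, x(37) = 26, x(38) = 21, x(39) = 20, x(40) = 11, x(41) = 4.
Since (x(40), x(41)) = (x(0), x(1)) = (11, 4) (two consecutive terms determine the rest), the sequence is periodic with period 40.
So x(128) = x(0 + ((128-0) mod 40)) = x(8) = 29.

29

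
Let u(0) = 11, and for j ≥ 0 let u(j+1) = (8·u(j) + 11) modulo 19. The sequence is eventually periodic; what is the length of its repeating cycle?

6

Listing terms: u(0) = 11, u(1) = 4, u(2) = 5, u(3) = 13, u(4) = 1, u(5) = 0, u(6) = 11.
Since u(6) = u(0) = 11, the sequence is periodic with period 6.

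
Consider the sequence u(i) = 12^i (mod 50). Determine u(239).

48

u(0) = 1,  u(1) = 12,  u(2) = 44,  u(3) = 28,  u(4) = 36,  u(5) = 32,  u(6) = 34,  u(7) = 8,  u(8) = 46,  u(9) = 2,  u(10) = 24,  u(11) = 38,  u(12) = 6,  u(13) = 22,  u(14) = 14,  u(15) = 18,  u(16) = 16,  u(17) = 42,  u(18) = 4,  u(19) = 48,  u(20) = 26,  u(21) = 12.
Since u(21) = u(1) = 12, the sequence is eventually periodic: after a pre-period of length 1 it cycles with period 20.
For i ≥ 1, u(i) depends only on (i - 1) mod 20. (239 - 1) mod 20 = 18, so u(239) = u(19) = 48.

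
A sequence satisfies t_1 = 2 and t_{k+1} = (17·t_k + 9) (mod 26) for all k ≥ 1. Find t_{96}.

21

t_1 = 2,  t_2 = 17,  t_3 = 12,  t_4 = 5,  t_5 = 16,  t_6 = 21,  t_7 = 2.
The sequence repeats with period 6.
(96 - 1) mod 6 = 5, so t_{96} = t_6 = 21.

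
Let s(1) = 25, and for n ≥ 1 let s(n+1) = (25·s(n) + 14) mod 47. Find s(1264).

Listing terms: s(1) = 25,  s(2) = 28,  s(3) = 9,  s(4) = 4,  s(5) = 20,  s(6) = 44,  s(7) = 33,  s(8) = 40,  s(9) = 27,  s(10) = 31,  s(11) = 37,  s(12) = 46,  s(13) = 36,  s(14) = 21,  s(15) = 22,  s(16) = 0,  s(17) = 14,  s(18) = 35,  s(19) = 43,  s(20) = 8,  s(21) = 26,  s(22) = 6,  s(23) = 23,  s(24) = 25.
The sequence repeats with period 23.
So s(1264) = s(1 + ((1264-1) mod 23)) = s(22) = 6.

6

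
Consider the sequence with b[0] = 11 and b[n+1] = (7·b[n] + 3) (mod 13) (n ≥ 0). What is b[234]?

Computing terms: b[0] = 11, b[1] = 2, b[2] = 4, b[3] = 5, b[4] = 12, b[5] = 9, b[6] = 1, b[7] = 10, b[8] = 8, b[9] = 7, b[10] = 0, b[11] = 3, b[12] = 11.
The sequence repeats with period 12.
(234 - 0) mod 12 = 6, so b[234] = b[6] = 1.

1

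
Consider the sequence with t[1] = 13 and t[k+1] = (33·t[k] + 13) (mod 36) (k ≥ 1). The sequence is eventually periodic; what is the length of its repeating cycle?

t[1] = 13; t[2] = 10; t[3] = 19; t[4] = 28; t[5] = 1; t[6] = 10.
Since t[6] = t[2] = 10, the sequence is eventually periodic: after a pre-period of length 1 it cycles with period 4.

4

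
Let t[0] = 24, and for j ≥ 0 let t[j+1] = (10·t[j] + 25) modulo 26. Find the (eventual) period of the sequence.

t[0] = 24, t[1] = 5, t[2] = 23, t[3] = 21, t[4] = 1, t[5] = 9, t[6] = 11, t[7] = 5.
Since t[7] = t[1] = 5, the sequence is eventually periodic: after a pre-period of length 1 it cycles with period 6.

6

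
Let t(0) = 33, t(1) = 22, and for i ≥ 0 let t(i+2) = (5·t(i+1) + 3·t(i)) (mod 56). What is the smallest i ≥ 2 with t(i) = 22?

4

We have t(0) = 33, t(1) = 22, t(2) = 41, t(3) = 47, t(4) = 22, t(5) = 27, t(6) = 33, t(7) = 22.
Since (t(6), t(7)) = (t(0), t(1)) = (33, 22) (two consecutive terms determine the rest), the sequence is periodic with period 6.
The value 22 first appears (with i ≥ 2) at t(4).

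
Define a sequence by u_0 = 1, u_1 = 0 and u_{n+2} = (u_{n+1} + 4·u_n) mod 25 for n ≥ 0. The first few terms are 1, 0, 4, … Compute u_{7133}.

Computing terms: u_0 = 1; u_1 = 0; u_2 = 4; u_3 = 4; u_4 = 20; u_5 = 11; u_6 = 16; u_7 = 10; u_8 = 24; u_9 = 14; u_{10} = 10; u_{11} = 16; u_{12} = 6; u_{13} = 20; u_{14} = 19; u_{15} = 24; u_{16} = 0; u_{17} = 21; u_{18} = 21; u_{19} = 5; u_{20} = 14; u_{21} = 9; u_{22} = 15; u_{23} = 1; u_{24} = 11; u_{25} = 15; u_{26} = 9; u_{27} = 19; u_{28} = 5; u_{29} = 6; u_{30} = 1; u_{31} = 0.
The sequence repeats with period 30.
So u_{7133} = u_{0 + ((7133-0) mod 30)} = u_{23} = 1.

1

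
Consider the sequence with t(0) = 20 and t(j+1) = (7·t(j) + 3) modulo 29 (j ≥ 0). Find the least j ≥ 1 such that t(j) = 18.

2

t(0) = 20,  t(1) = 27,  t(2) = 18,  t(3) = 13,  t(4) = 7,  t(5) = 23,  t(6) = 19,  t(7) = 20.
Since t(7) = t(0) = 20, the sequence is periodic with period 7.
The value 18 first appears (with j ≥ 1) at t(2).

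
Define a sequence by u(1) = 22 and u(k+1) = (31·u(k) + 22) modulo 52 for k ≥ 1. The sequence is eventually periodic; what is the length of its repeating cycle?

4

Computing terms: u(1) = 22, u(2) = 28, u(3) = 6, u(4) = 0, u(5) = 22.
Since u(5) = u(1) = 22, the sequence is periodic with period 4.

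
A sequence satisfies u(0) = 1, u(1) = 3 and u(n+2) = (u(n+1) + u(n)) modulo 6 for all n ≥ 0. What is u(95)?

u(0) = 1, u(1) = 3, u(2) = 4, u(3) = 1, u(4) = 5, u(5) = 0, u(6) = 5, u(7) = 5, u(8) = 4, u(9) = 3, u(10) = 1, u(11) = 4, u(12) = 5, u(13) = 3, u(14) = 2, u(15) = 5, u(16) = 1, u(17) = 0, u(18) = 1, u(19) = 1, u(20) = 2, u(21) = 3, u(22) = 5, u(23) = 2, u(24) = 1, u(25) = 3.
The sequence repeats with period 24.
(95 - 0) mod 24 = 23, so u(95) = u(23) = 2.

2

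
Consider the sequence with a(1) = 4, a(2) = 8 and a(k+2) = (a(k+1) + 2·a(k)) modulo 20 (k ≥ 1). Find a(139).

Computing terms: a(1) = 4; a(2) = 8; a(3) = 16; a(4) = 12; a(5) = 4; a(6) = 8.
Since (a(5), a(6)) = (a(1), a(2)) = (4, 8) (two consecutive terms determine the rest), the sequence is periodic with period 4.
So a(139) = a(1 + ((139-1) mod 4)) = a(3) = 16.

16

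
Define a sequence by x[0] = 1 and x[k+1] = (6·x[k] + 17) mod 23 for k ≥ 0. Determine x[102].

Computing terms: x[0] = 1, x[1] = 0, x[2] = 17, x[3] = 4, x[4] = 18, x[5] = 10, x[6] = 8, x[7] = 19, x[8] = 16, x[9] = 21, x[10] = 5, x[11] = 1.
Since x[11] = x[0] = 1, the sequence is periodic with period 11.
(102 - 0) mod 11 = 3, so x[102] = x[3] = 4.

4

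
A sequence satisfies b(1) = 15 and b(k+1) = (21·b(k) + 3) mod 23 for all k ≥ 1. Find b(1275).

Computing terms: b(1) = 15, b(2) = 19, b(3) = 11, b(4) = 4, b(5) = 18, b(6) = 13, b(7) = 0, b(8) = 3, b(9) = 20, b(10) = 9, b(11) = 8, b(12) = 10, b(13) = 6, b(14) = 14, b(15) = 21, b(16) = 7, b(17) = 12, b(18) = 2, b(19) = 22, b(20) = 5, b(21) = 16, b(22) = 17, b(23) = 15.
Since b(23) = b(1) = 15, the sequence is periodic with period 22.
So b(1275) = b(1 + ((1275-1) mod 22)) = b(21) = 16.

16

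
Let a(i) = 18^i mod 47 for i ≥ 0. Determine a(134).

32

a(0) = 1, a(1) = 18, a(2) = 42, a(3) = 4, a(4) = 25, a(5) = 27, a(6) = 16, a(7) = 6, a(8) = 14, a(9) = 17, a(10) = 24, a(11) = 9, a(12) = 21, a(13) = 2, a(14) = 36, a(15) = 37, a(16) = 8, a(17) = 3, a(18) = 7, a(19) = 32, a(20) = 12, a(21) = 28, a(22) = 34, a(23) = 1.
Since a(23) = a(0) = 1, the sequence is periodic with period 23.
So a(134) = a(0 + ((134-0) mod 23)) = a(19) = 32.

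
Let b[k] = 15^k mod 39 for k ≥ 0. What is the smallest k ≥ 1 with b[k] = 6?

5

We have b[0] = 1; b[1] = 15; b[2] = 30; b[3] = 21; b[4] = 3; b[5] = 6; b[6] = 12; b[7] = 24; b[8] = 9; b[9] = 18; b[10] = 36; b[11] = 33; b[12] = 27; b[13] = 15.
Since b[13] = b[1] = 15, the sequence is eventually periodic: after a pre-period of length 1 it cycles with period 12.
The value 6 first appears (with k ≥ 1) at b[5].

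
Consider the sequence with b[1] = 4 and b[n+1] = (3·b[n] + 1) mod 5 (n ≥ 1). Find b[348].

1

b[1] = 4,  b[2] = 3,  b[3] = 0,  b[4] = 1,  b[5] = 4.
The sequence repeats with period 4.
So b[348] = b[1 + ((348-1) mod 4)] = b[4] = 1.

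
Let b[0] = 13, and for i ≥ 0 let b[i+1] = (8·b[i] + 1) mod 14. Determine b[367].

Listing terms: b[0] = 13; b[1] = 7; b[2] = 1; b[3] = 9; b[4] = 3; b[5] = 11; b[6] = 5; b[7] = 13.
Since b[7] = b[0] = 13, the sequence is periodic with period 7.
So b[367] = b[0 + ((367-0) mod 7)] = b[3] = 9.

9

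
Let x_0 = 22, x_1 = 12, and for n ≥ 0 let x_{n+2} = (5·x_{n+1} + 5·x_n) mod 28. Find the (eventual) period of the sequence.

24

x_0 = 22, x_1 = 12, x_2 = 2, x_3 = 14, x_4 = 24, x_5 = 22, x_6 = 6, x_7 = 0, x_8 = 2, x_9 = 10, x_{10} = 4, x_{11} = 14, x_{12} = 6, x_{13} = 16, x_{14} = 26, x_{15} = 14, x_{16} = 4, x_{17} = 6, x_{18} = 22, x_{19} = 0, x_{20} = 26, x_{21} = 18, x_{22} = 24, x_{23} = 14, x_{24} = 22, x_{25} = 12.
Since (x_{24}, x_{25}) = (x_0, x_1) = (22, 12) (two consecutive terms determine the rest), the sequence is periodic with period 24.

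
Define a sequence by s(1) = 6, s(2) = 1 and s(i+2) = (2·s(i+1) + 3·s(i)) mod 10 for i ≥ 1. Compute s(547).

s(1) = 6, s(2) = 1, s(3) = 0, s(4) = 3, s(5) = 6, s(6) = 1.
Since (s(5), s(6)) = (s(1), s(2)) = (6, 1) (two consecutive terms determine the rest), the sequence is periodic with period 4.
So s(547) = s(1 + ((547-1) mod 4)) = s(3) = 0.

0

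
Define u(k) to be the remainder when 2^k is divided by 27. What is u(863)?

Computing terms: u(0) = 1; u(1) = 2; u(2) = 4; u(3) = 8; u(4) = 16; u(5) = 5; u(6) = 10; u(7) = 20; u(8) = 13; u(9) = 26; u(10) = 25; u(11) = 23; u(12) = 19; u(13) = 11; u(14) = 22; u(15) = 17; u(16) = 7; u(17) = 14; u(18) = 1.
Since u(18) = u(0) = 1, the sequence is periodic with period 18.
(863 - 0) mod 18 = 17, so u(863) = u(17) = 14.

14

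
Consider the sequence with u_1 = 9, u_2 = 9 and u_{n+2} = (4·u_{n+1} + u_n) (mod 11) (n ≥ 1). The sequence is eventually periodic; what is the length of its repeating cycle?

Computing terms: u_1 = 9, u_2 = 9, u_3 = 1, u_4 = 2, u_5 = 9, u_6 = 5, u_7 = 7, u_8 = 0, u_9 = 7, u_{10} = 6, u_{11} = 9, u_{12} = 9.
Since (u_{11}, u_{12}) = (u_1, u_2) = (9, 9) (two consecutive terms determine the rest), the sequence is periodic with period 10.

10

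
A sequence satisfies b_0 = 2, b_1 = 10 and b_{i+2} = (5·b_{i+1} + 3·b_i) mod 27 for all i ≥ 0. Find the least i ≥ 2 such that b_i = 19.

Computing terms: b_0 = 2, b_1 = 10, b_2 = 2, b_3 = 13, b_4 = 17, b_5 = 16, b_6 = 23, b_7 = 1, b_8 = 20, b_9 = 22, b_{10} = 8, b_{11} = 25, b_{12} = 14, b_{13} = 10, b_{14} = 11, b_{15} = 4, b_{16} = 26, b_{17} = 7, b_{18} = 5, b_{19} = 19, b_{20} = 2, b_{21} = 13.
Since (b_{20}, b_{21}) = (b_2, b_3) = (2, 13) (two consecutive terms determine the rest), the sequence is eventually periodic: after a pre-period of length 2 it cycles with period 18.
The value 19 first appears (with i ≥ 2) at b_{19}.

19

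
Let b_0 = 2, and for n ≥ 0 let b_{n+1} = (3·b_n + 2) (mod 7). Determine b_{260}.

5

b_0 = 2; b_1 = 1; b_2 = 5; b_3 = 3; b_4 = 4; b_5 = 0; b_6 = 2.
The sequence repeats with period 6.
(260 - 0) mod 6 = 2, so b_{260} = b_2 = 5.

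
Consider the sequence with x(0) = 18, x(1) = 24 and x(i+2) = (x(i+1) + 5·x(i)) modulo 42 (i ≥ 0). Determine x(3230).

6

Listing terms: x(0) = 18,  x(1) = 24,  x(2) = 30,  x(3) = 24,  x(4) = 6,  x(5) = 0,  x(6) = 30,  x(7) = 30,  x(8) = 12,  x(9) = 36,  x(10) = 12,  x(11) = 24,  x(12) = 0,  x(13) = 36,  x(14) = 36,  x(15) = 6,  x(16) = 18,  x(17) = 6,  x(18) = 12,  x(19) = 0,  x(20) = 18,  x(21) = 18,  x(22) = 24.
The sequence repeats with period 21.
So x(3230) = x(0 + ((3230-0) mod 21)) = x(17) = 6.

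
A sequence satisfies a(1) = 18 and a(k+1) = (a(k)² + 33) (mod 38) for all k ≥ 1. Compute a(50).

Listing terms: a(1) = 18, a(2) = 15, a(3) = 30, a(4) = 21, a(5) = 18.
Since a(5) = a(1) = 18, the sequence is periodic with period 4.
So a(50) = a(1 + ((50-1) mod 4)) = a(2) = 15.

15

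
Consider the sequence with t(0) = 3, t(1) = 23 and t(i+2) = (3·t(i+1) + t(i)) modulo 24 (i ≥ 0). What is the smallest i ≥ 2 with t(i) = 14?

5

t(0) = 3,  t(1) = 23,  t(2) = 0,  t(3) = 23,  t(4) = 21,  t(5) = 14,  t(6) = 15,  t(7) = 11,  t(8) = 0,  t(9) = 11,  t(10) = 9,  t(11) = 14,  t(12) = 3,  t(13) = 23.
The sequence repeats with period 12.
The value 14 first appears (with i ≥ 2) at t(5).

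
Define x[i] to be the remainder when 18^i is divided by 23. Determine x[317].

x[1] = 18; x[2] = 2; x[3] = 13; x[4] = 4; x[5] = 3; x[6] = 8; x[7] = 6; x[8] = 16; x[9] = 12; x[10] = 9; x[11] = 1; x[12] = 18.
The sequence repeats with period 11.
So x[317] = x[1 + ((317-1) mod 11)] = x[9] = 12.

12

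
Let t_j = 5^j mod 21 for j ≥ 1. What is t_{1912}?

16

Computing terms: t_1 = 5; t_2 = 4; t_3 = 20; t_4 = 16; t_5 = 17; t_6 = 1; t_7 = 5.
The sequence repeats with period 6.
So t_{1912} = t_{1 + ((1912-1) mod 6)} = t_4 = 16.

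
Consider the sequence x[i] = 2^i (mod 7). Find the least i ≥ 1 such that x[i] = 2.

1

Listing terms: x[0] = 1,  x[1] = 2,  x[2] = 4,  x[3] = 1.
Since x[3] = x[0] = 1, the sequence is periodic with period 3.
The value 2 first appears (with i ≥ 1) at x[1].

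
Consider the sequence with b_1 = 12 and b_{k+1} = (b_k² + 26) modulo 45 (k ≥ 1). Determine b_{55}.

Listing terms: b_1 = 12,  b_2 = 35,  b_3 = 36,  b_4 = 17,  b_5 = 0,  b_6 = 26,  b_7 = 27,  b_8 = 35.
Since b_8 = b_2 = 35, the sequence is eventually periodic: after a pre-period of length 1 it cycles with period 6.
For k ≥ 2, b_k depends only on (k - 2) mod 6. (55 - 2) mod 6 = 5, so b_{55} = b_7 = 27.

27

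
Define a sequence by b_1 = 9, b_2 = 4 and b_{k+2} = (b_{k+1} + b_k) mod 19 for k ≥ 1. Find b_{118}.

2

We have b_1 = 9; b_2 = 4; b_3 = 13; b_4 = 17; b_5 = 11; b_6 = 9; b_7 = 1; b_8 = 10; b_9 = 11; b_{10} = 2; b_{11} = 13; b_{12} = 15; b_{13} = 9; b_{14} = 5; b_{15} = 14; b_{16} = 0; b_{17} = 14; b_{18} = 14; b_{19} = 9; b_{20} = 4.
The sequence repeats with period 18.
(118 - 1) mod 18 = 9, so b_{118} = b_{10} = 2.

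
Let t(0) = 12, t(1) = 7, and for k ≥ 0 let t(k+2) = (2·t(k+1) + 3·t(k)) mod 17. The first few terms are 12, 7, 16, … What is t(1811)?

2

Computing terms: t(0) = 12,  t(1) = 7,  t(2) = 16,  t(3) = 2,  t(4) = 1,  t(5) = 8,  t(6) = 2,  t(7) = 11,  t(8) = 11,  t(9) = 4,  t(10) = 7,  t(11) = 9,  t(12) = 5,  t(13) = 3,  t(14) = 4,  t(15) = 0,  t(16) = 12,  t(17) = 7.
Since (t(16), t(17)) = (t(0), t(1)) = (12, 7) (two consecutive terms determine the rest), the sequence is periodic with period 16.
(1811 - 0) mod 16 = 3, so t(1811) = t(3) = 2.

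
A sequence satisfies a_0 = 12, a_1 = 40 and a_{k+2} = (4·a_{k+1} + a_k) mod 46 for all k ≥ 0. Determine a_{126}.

We have a_0 = 12, a_1 = 40, a_2 = 34, a_3 = 38, a_4 = 2, a_5 = 0, a_6 = 2, a_7 = 8, a_8 = 34, a_9 = 6, a_{10} = 12, a_{11} = 8, a_{12} = 44, a_{13} = 0, a_{14} = 44, a_{15} = 38, a_{16} = 12, a_{17} = 40.
The sequence repeats with period 16.
So a_{126} = a_{0 + ((126-0) mod 16)} = a_{14} = 44.

44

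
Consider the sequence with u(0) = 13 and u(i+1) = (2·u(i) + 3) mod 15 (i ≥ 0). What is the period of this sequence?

We have u(0) = 13; u(1) = 14; u(2) = 1; u(3) = 5; u(4) = 13.
The sequence repeats with period 4.

4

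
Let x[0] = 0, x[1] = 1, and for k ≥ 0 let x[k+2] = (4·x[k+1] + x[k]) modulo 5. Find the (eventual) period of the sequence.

We have x[0] = 0, x[1] = 1, x[2] = 4, x[3] = 2, x[4] = 2, x[5] = 0, x[6] = 2, x[7] = 3, x[8] = 4, x[9] = 4, x[10] = 0, x[11] = 4, x[12] = 1, x[13] = 3, x[14] = 3, x[15] = 0, x[16] = 3, x[17] = 2, x[18] = 1, x[19] = 1, x[20] = 0, x[21] = 1.
Since (x[20], x[21]) = (x[0], x[1]) = (0, 1) (two consecutive terms determine the rest), the sequence is periodic with period 20.

20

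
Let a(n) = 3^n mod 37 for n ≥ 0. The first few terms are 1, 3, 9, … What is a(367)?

We have a(0) = 1; a(1) = 3; a(2) = 9; a(3) = 27; a(4) = 7; a(5) = 21; a(6) = 26; a(7) = 4; a(8) = 12; a(9) = 36; a(10) = 34; a(11) = 28; a(12) = 10; a(13) = 30; a(14) = 16; a(15) = 11; a(16) = 33; a(17) = 25; a(18) = 1.
The sequence repeats with period 18.
So a(367) = a(0 + ((367-0) mod 18)) = a(7) = 4.

4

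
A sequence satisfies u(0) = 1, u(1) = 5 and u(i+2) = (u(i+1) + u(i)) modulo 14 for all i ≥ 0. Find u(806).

We have u(0) = 1; u(1) = 5; u(2) = 6; u(3) = 11; u(4) = 3; u(5) = 0; u(6) = 3; u(7) = 3; u(8) = 6; u(9) = 9; u(10) = 1; u(11) = 10; u(12) = 11; u(13) = 7; u(14) = 4; u(15) = 11; u(16) = 1; u(17) = 12; u(18) = 13; u(19) = 11; u(20) = 10; u(21) = 7; u(22) = 3; u(23) = 10; u(24) = 13; u(25) = 9; u(26) = 8; u(27) = 3; u(28) = 11; u(29) = 0; u(30) = 11; u(31) = 11; u(32) = 8; u(33) = 5; u(34) = 13; u(35) = 4; u(36) = 3; u(37) = 7; u(38) = 10; u(39) = 3; u(40) = 13; u(41) = 2; u(42) = 1; u(43) = 3; u(44) = 4; u(45) = 7; u(46) = 11; u(47) = 4; u(48) = 1; u(49) = 5.
The sequence repeats with period 48.
(806 - 0) mod 48 = 38, so u(806) = u(38) = 10.

10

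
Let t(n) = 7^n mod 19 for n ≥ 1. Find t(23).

Computing terms: t(1) = 7, t(2) = 11, t(3) = 1, t(4) = 7.
The sequence repeats with period 3.
So t(23) = t(1 + ((23-1) mod 3)) = t(2) = 11.

11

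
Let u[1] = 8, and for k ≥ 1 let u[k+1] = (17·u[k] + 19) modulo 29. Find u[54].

10

Computing terms: u[1] = 8,  u[2] = 10,  u[3] = 15,  u[4] = 13,  u[5] = 8.
Since u[5] = u[1] = 8, the sequence is periodic with period 4.
So u[54] = u[1 + ((54-1) mod 4)] = u[2] = 10.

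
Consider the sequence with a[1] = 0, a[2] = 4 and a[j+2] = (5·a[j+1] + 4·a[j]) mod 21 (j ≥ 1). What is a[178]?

a[1] = 0; a[2] = 4; a[3] = 20; a[4] = 11; a[5] = 9; a[6] = 5; a[7] = 19; a[8] = 10; a[9] = 0; a[10] = 19; a[11] = 11; a[12] = 5; a[13] = 6; a[14] = 8; a[15] = 1; a[16] = 16; a[17] = 0; a[18] = 1; a[19] = 5; a[20] = 8; a[21] = 18; a[22] = 17; a[23] = 10; a[24] = 13; a[25] = 0; a[26] = 10; a[27] = 8; a[28] = 17; a[29] = 12; a[30] = 2; a[31] = 16; a[32] = 4; a[33] = 0; a[34] = 16; a[35] = 17; a[36] = 2; a[37] = 15; a[38] = 20; a[39] = 13; a[40] = 19; a[41] = 0; a[42] = 13; a[43] = 2; a[44] = 20; a[45] = 3; a[46] = 11; a[47] = 4; a[48] = 1; a[49] = 0; a[50] = 4.
Since (a[49], a[50]) = (a[1], a[2]) = (0, 4) (two consecutive terms determine the rest), the sequence is periodic with period 48.
So a[178] = a[1 + ((178-1) mod 48)] = a[34] = 16.

16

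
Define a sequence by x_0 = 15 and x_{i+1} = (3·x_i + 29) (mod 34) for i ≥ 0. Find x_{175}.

We have x_0 = 15; x_1 = 6; x_2 = 13; x_3 = 0; x_4 = 29; x_5 = 14; x_6 = 3; x_7 = 4; x_8 = 7; x_9 = 16; x_{10} = 9; x_{11} = 22; x_{12} = 27; x_{13} = 8; x_{14} = 19; x_{15} = 18; x_{16} = 15.
The sequence repeats with period 16.
(175 - 0) mod 16 = 15, so x_{175} = x_{15} = 18.

18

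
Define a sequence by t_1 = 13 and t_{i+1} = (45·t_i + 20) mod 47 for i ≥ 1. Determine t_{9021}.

14

We have t_1 = 13; t_2 = 41; t_3 = 32; t_4 = 3; t_5 = 14; t_6 = 39; t_7 = 36; t_8 = 42; t_9 = 30; t_{10} = 7; t_{11} = 6; t_{12} = 8; t_{13} = 4; t_{14} = 12; t_{15} = 43; t_{16} = 28; t_{17} = 11; t_{18} = 45; t_{19} = 24; t_{20} = 19; t_{21} = 29; t_{22} = 9; t_{23} = 2; t_{24} = 16; t_{25} = 35; t_{26} = 44; t_{27} = 26; t_{28} = 15; t_{29} = 37; t_{30} = 40; t_{31} = 34; t_{32} = 46; t_{33} = 22; t_{34} = 23; t_{35} = 21; t_{36} = 25; t_{37} = 17; t_{38} = 33; t_{39} = 1; t_{40} = 18; t_{41} = 31; t_{42} = 5; t_{43} = 10; t_{44} = 0; t_{45} = 20; t_{46} = 27; t_{47} = 13.
The sequence repeats with period 46.
(9021 - 1) mod 46 = 4, so t_{9021} = t_5 = 14.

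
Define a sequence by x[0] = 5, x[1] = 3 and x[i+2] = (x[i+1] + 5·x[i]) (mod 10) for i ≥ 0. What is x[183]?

3

We have x[0] = 5, x[1] = 3, x[2] = 8, x[3] = 3, x[4] = 3, x[5] = 8.
Since (x[4], x[5]) = (x[1], x[2]) = (3, 8) (two consecutive terms determine the rest), the sequence is eventually periodic: after a pre-period of length 1 it cycles with period 3.
For i ≥ 1, x[i] depends only on (i - 1) mod 3. (183 - 1) mod 3 = 2, so x[183] = x[3] = 3.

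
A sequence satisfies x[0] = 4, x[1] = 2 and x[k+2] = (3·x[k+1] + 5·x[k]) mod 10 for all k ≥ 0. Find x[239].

8

We have x[0] = 4, x[1] = 2, x[2] = 6, x[3] = 8, x[4] = 4, x[5] = 2.
Since (x[4], x[5]) = (x[0], x[1]) = (4, 2) (two consecutive terms determine the rest), the sequence is periodic with period 4.
So x[239] = x[0 + ((239-0) mod 4)] = x[3] = 8.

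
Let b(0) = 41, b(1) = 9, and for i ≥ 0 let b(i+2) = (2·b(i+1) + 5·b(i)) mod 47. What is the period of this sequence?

46

Computing terms: b(0) = 41,  b(1) = 9,  b(2) = 35,  b(3) = 21,  b(4) = 29,  b(5) = 22,  b(6) = 1,  b(7) = 18,  b(8) = 41,  b(9) = 31,  b(10) = 32,  b(11) = 31,  b(12) = 34,  b(13) = 35,  b(14) = 5,  b(15) = 44,  b(16) = 19,  b(17) = 23,  b(18) = 0,  b(19) = 21,  b(20) = 42,  b(21) = 1,  b(22) = 24,  b(23) = 6,  b(24) = 38,  b(25) = 12,  b(26) = 26,  b(27) = 18,  b(28) = 25,  b(29) = 46,  b(30) = 29,  b(31) = 6,  b(32) = 16,  b(33) = 15,  b(34) = 16,  b(35) = 13,  b(36) = 12,  b(37) = 42,  b(38) = 3,  b(39) = 28,  b(40) = 24,  b(41) = 0,  b(42) = 26,  b(43) = 5,  b(44) = 46,  b(45) = 23,  b(46) = 41,  b(47) = 9.
Since (b(46), b(47)) = (b(0), b(1)) = (41, 9) (two consecutive terms determine the rest), the sequence is periodic with period 46.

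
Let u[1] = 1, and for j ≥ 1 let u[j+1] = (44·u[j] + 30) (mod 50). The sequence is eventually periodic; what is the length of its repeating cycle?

10

Listing terms: u[1] = 1,  u[2] = 24,  u[3] = 36,  u[4] = 14,  u[5] = 46,  u[6] = 4,  u[7] = 6,  u[8] = 44,  u[9] = 16,  u[10] = 34,  u[11] = 26,  u[12] = 24.
Since u[12] = u[2] = 24, the sequence is eventually periodic: after a pre-period of length 1 it cycles with period 10.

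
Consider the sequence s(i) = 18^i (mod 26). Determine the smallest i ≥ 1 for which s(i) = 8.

3

s(0) = 1,  s(1) = 18,  s(2) = 12,  s(3) = 8,  s(4) = 14,  s(5) = 18.
Since s(5) = s(1) = 18, the sequence is eventually periodic: after a pre-period of length 1 it cycles with period 4.
The value 8 first appears (with i ≥ 1) at s(3).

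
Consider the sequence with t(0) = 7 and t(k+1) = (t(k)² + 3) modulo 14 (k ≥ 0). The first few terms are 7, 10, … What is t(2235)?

Listing terms: t(0) = 7,  t(1) = 10,  t(2) = 5,  t(3) = 0,  t(4) = 3,  t(5) = 12,  t(6) = 7.
Since t(6) = t(0) = 7, the sequence is periodic with period 6.
(2235 - 0) mod 6 = 3, so t(2235) = t(3) = 0.

0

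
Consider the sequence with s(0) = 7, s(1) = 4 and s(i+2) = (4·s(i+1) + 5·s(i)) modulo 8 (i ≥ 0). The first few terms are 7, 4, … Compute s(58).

3

s(0) = 7,  s(1) = 4,  s(2) = 3,  s(3) = 0,  s(4) = 7,  s(5) = 4.
Since (s(4), s(5)) = (s(0), s(1)) = (7, 4) (two consecutive terms determine the rest), the sequence is periodic with period 4.
So s(58) = s(0 + ((58-0) mod 4)) = s(2) = 3.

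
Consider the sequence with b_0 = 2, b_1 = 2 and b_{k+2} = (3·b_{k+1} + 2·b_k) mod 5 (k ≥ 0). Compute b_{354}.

4

We have b_0 = 2,  b_1 = 2,  b_2 = 0,  b_3 = 4,  b_4 = 2,  b_5 = 4,  b_6 = 1,  b_7 = 1,  b_8 = 0,  b_9 = 2,  b_{10} = 1,  b_{11} = 2,  b_{12} = 3,  b_{13} = 3,  b_{14} = 0,  b_{15} = 1,  b_{16} = 3,  b_{17} = 1,  b_{18} = 4,  b_{19} = 4,  b_{20} = 0,  b_{21} = 3,  b_{22} = 4,  b_{23} = 3,  b_{24} = 2,  b_{25} = 2.
Since (b_{24}, b_{25}) = (b_0, b_1) = (2, 2) (two consecutive terms determine the rest), the sequence is periodic with period 24.
(354 - 0) mod 24 = 18, so b_{354} = b_{18} = 4.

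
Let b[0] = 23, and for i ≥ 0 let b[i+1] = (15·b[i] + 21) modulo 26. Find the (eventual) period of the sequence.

b[0] = 23; b[1] = 2; b[2] = 25; b[3] = 6; b[4] = 7; b[5] = 22; b[6] = 13; b[7] = 8; b[8] = 11; b[9] = 4; b[10] = 3; b[11] = 14; b[12] = 23.
The sequence repeats with period 12.

12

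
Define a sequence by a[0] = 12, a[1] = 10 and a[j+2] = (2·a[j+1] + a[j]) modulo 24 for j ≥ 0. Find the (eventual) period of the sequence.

8

Listing terms: a[0] = 12, a[1] = 10, a[2] = 8, a[3] = 2, a[4] = 12, a[5] = 2, a[6] = 16, a[7] = 10, a[8] = 12, a[9] = 10.
Since (a[8], a[9]) = (a[0], a[1]) = (12, 10) (two consecutive terms determine the rest), the sequence is periodic with period 8.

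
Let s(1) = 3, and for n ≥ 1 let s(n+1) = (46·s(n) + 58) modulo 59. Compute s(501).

42

Computing terms: s(1) = 3, s(2) = 19, s(3) = 47, s(4) = 37, s(5) = 49, s(6) = 11, s(7) = 33, s(8) = 42, s(9) = 43, s(10) = 30, s(11) = 22, s(12) = 8, s(13) = 13, s(14) = 7, s(15) = 26, s(16) = 15, s(17) = 40, s(18) = 10, s(19) = 46, s(20) = 50, s(21) = 57, s(22) = 25, s(23) = 28, s(24) = 48, s(25) = 24, s(26) = 41, s(27) = 56, s(28) = 38, s(29) = 36, s(30) = 3.
Since s(30) = s(1) = 3, the sequence is periodic with period 29.
(501 - 1) mod 29 = 7, so s(501) = s(8) = 42.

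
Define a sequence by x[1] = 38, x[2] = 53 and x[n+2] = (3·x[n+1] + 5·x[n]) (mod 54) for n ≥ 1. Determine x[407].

43

Computing terms: x[1] = 38,  x[2] = 53,  x[3] = 25,  x[4] = 16,  x[5] = 11,  x[6] = 5,  x[7] = 16,  x[8] = 19,  x[9] = 29,  x[10] = 20,  x[11] = 43,  x[12] = 13,  x[13] = 38,  x[14] = 17,  x[15] = 25,  x[16] = 52,  x[17] = 11,  x[18] = 23,  x[19] = 16,  x[20] = 1,  x[21] = 29,  x[22] = 38,  x[23] = 43,  x[24] = 49,  x[25] = 38,  x[26] = 35,  x[27] = 25,  x[28] = 34,  x[29] = 11,  x[30] = 41,  x[31] = 16,  x[32] = 37,  x[33] = 29,  x[34] = 2,  x[35] = 43,  x[36] = 31,  x[37] = 38,  x[38] = 53.
Since (x[37], x[38]) = (x[1], x[2]) = (38, 53) (two consecutive terms determine the rest), the sequence is periodic with period 36.
So x[407] = x[1 + ((407-1) mod 36)] = x[11] = 43.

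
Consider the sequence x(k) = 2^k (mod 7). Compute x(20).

x(1) = 2, x(2) = 4, x(3) = 1, x(4) = 2.
Since x(4) = x(1) = 2, the sequence is periodic with period 3.
So x(20) = x(1 + ((20-1) mod 3)) = x(2) = 4.

4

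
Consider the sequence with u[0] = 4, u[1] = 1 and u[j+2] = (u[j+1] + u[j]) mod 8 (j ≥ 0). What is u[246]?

Listing terms: u[0] = 4; u[1] = 1; u[2] = 5; u[3] = 6; u[4] = 3; u[5] = 1; u[6] = 4; u[7] = 5; u[8] = 1; u[9] = 6; u[10] = 7; u[11] = 5; u[12] = 4; u[13] = 1.
Since (u[12], u[13]) = (u[0], u[1]) = (4, 1) (two consecutive terms determine the rest), the sequence is periodic with period 12.
So u[246] = u[0 + ((246-0) mod 12)] = u[6] = 4.

4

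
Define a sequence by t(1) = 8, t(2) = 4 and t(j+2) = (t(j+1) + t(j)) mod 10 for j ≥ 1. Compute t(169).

8

Computing terms: t(1) = 8; t(2) = 4; t(3) = 2; t(4) = 6; t(5) = 8; t(6) = 4.
The sequence repeats with period 4.
So t(169) = t(1 + ((169-1) mod 4)) = t(1) = 8.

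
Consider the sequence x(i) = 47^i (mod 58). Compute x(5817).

We have x(1) = 47, x(2) = 5, x(3) = 3, x(4) = 25, x(5) = 15, x(6) = 9, x(7) = 17, x(8) = 45, x(9) = 27, x(10) = 51, x(11) = 19, x(12) = 23, x(13) = 37, x(14) = 57, x(15) = 11, x(16) = 53, x(17) = 55, x(18) = 33, x(19) = 43, x(20) = 49, x(21) = 41, x(22) = 13, x(23) = 31, x(24) = 7, x(25) = 39, x(26) = 35, x(27) = 21, x(28) = 1, x(29) = 47.
The sequence repeats with period 28.
So x(5817) = x(1 + ((5817-1) mod 28)) = x(21) = 41.

41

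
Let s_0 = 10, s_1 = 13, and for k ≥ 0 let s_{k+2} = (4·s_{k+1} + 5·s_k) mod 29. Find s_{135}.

s_0 = 10,  s_1 = 13,  s_2 = 15,  s_3 = 9,  s_4 = 24,  s_5 = 25,  s_6 = 17,  s_7 = 19,  s_8 = 16,  s_9 = 14,  s_{10} = 20,  s_{11} = 5,  s_{12} = 4,  s_{13} = 12,  s_{14} = 10,  s_{15} = 13.
Since (s_{14}, s_{15}) = (s_0, s_1) = (10, 13) (two consecutive terms determine the rest), the sequence is periodic with period 14.
(135 - 0) mod 14 = 9, so s_{135} = s_9 = 14.

14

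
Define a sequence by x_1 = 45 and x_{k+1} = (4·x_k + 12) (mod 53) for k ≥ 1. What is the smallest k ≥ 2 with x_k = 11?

Computing terms: x_1 = 45,  x_2 = 33,  x_3 = 38,  x_4 = 5,  x_5 = 32,  x_6 = 34,  x_7 = 42,  x_8 = 21,  x_9 = 43,  x_{10} = 25,  x_{11} = 6,  x_{12} = 36,  x_{13} = 50,  x_{14} = 0,  x_{15} = 12,  x_{16} = 7,  x_{17} = 40,  x_{18} = 13,  x_{19} = 11,  x_{20} = 3,  x_{21} = 24,  x_{22} = 2,  x_{23} = 20,  x_{24} = 39,  x_{25} = 9,  x_{26} = 48,  x_{27} = 45.
The sequence repeats with period 26.
The value 11 first appears (with k ≥ 2) at x_{19}.

19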